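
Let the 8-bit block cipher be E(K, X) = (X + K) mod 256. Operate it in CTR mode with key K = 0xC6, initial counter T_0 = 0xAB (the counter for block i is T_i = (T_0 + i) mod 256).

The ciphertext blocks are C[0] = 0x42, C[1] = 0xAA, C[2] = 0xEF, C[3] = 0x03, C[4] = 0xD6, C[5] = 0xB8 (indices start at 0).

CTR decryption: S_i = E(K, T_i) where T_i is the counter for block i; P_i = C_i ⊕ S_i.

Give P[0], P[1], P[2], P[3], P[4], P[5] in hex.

P[0]: T = 0xAB, S = E(K, T) = 0x71; 0x42 ⊕ 0x71 = 0x33.
P[1]: T = 0xAC, S = E(K, T) = 0x72; 0xAA ⊕ 0x72 = 0xD8.
P[2]: T = 0xAD, S = E(K, T) = 0x73; 0xEF ⊕ 0x73 = 0x9C.
P[3]: T = 0xAE, S = E(K, T) = 0x74; 0x03 ⊕ 0x74 = 0x77.
P[4]: T = 0xAF, S = E(K, T) = 0x75; 0xD6 ⊕ 0x75 = 0xA3.
P[5]: T = 0xB0, S = E(K, T) = 0x76; 0xB8 ⊕ 0x76 = 0xCE.

P[0] = 0x33, P[1] = 0xD8, P[2] = 0x9C, P[3] = 0x77, P[4] = 0xA3, P[5] = 0xCE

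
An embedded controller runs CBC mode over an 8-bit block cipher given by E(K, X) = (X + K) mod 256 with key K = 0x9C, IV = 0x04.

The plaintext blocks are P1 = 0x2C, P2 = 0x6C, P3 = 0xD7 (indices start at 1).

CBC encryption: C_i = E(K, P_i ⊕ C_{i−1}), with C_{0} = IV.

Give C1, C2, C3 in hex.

C1: P1 ⊕ 0x04 = 0x28; E(K, 0x28) = 0xC4.
C2: P2 ⊕ 0xC4 = 0xA8; E(K, 0xA8) = 0x44.
C3: P3 ⊕ 0x44 = 0x93; E(K, 0x93) = 0x2F.

C1 = 0xC4, C2 = 0x44, C3 = 0x2F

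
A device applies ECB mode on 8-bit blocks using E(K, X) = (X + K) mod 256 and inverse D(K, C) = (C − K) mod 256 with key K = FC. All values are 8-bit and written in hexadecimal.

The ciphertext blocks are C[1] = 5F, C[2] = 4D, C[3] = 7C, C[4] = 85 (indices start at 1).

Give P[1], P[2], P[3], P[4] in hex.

ECB decryption: P_i = D(K, C_i).
P[1]: D(K, 5F) = 63.
P[2]: D(K, 4D) = 51.
P[3]: D(K, 7C) = 80.
P[4]: D(K, 85) = 89.

P[1] = 63, P[2] = 51, P[3] = 80, P[4] = 89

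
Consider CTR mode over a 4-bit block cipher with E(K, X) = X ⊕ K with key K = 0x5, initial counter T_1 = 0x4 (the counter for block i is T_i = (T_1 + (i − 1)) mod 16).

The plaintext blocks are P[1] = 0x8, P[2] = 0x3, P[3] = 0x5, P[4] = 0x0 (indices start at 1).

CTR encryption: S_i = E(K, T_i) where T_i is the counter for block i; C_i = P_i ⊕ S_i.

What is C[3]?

C[1]: T = 0x4, S = E(K, T) = 0x1; 0x8 ⊕ 0x1 = 0x9.
C[2]: T = 0x5, S = E(K, T) = 0x0; 0x3 ⊕ 0x0 = 0x3.
C[3]: T = 0x6, S = E(K, T) = 0x3; 0x5 ⊕ 0x3 = 0x6.

C[3] = 0x6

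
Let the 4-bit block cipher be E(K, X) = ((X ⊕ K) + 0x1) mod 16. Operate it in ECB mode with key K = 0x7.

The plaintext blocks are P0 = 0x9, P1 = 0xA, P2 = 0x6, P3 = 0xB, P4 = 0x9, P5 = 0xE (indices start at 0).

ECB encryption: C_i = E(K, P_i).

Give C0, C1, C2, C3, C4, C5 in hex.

C0 = 0xF, C1 = 0xE, C2 = 0x2, C3 = 0xD, C4 = 0xF, C5 = 0xA

C0: E(K, 0x9) = 0xF.
C1: E(K, 0xA) = 0xE.
C2: E(K, 0x6) = 0x2.
C3: E(K, 0xB) = 0xD.
C4: E(K, 0x9) = 0xF.
C5: E(K, 0xE) = 0xA.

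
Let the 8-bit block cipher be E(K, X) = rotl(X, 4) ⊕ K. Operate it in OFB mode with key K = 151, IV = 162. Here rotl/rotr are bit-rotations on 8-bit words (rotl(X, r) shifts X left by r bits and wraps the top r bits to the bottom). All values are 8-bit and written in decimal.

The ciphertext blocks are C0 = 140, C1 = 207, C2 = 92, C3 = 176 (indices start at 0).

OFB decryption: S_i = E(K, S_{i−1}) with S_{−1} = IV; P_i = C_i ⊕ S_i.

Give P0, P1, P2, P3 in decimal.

P0: S = E(K, 162) = 189; 140 ⊕ 189 = 49.
P1: S = E(K, 189) = 76; 207 ⊕ 76 = 131.
P2: S = E(K, 76) = 83; 92 ⊕ 83 = 15.
P3: S = E(K, 83) = 162; 176 ⊕ 162 = 18.

P0 = 49, P1 = 131, P2 = 15, P3 = 18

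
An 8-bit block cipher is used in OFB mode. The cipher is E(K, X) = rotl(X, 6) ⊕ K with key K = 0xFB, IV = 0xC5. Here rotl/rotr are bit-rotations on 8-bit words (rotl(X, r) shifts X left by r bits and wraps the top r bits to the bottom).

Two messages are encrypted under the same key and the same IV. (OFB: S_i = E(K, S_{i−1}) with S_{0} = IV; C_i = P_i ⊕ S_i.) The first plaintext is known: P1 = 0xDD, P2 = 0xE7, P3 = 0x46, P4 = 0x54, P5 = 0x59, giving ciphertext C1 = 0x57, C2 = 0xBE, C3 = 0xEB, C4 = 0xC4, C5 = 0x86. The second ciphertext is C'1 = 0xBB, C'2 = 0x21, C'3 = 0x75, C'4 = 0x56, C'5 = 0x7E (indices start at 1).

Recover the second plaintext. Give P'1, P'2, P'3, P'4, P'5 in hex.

In OFB with a reused IV, both messages share the same keystream S_i, so C_i ⊕ C'_i = P_i ⊕ P'_i and thus P'_i = P_i ⊕ C_i ⊕ C'_i.
P'1: 0xDD ⊕ 0x57 ⊕ 0xBB = 0x31.
P'2: 0xE7 ⊕ 0xBE ⊕ 0x21 = 0x78.
P'3: 0x46 ⊕ 0xEB ⊕ 0x75 = 0xD8.
P'4: 0x54 ⊕ 0xC4 ⊕ 0x56 = 0xC6.
P'5: 0x59 ⊕ 0x86 ⊕ 0x7E = 0xA1.

P'1 = 0x31, P'2 = 0x78, P'3 = 0xD8, P'4 = 0xC6, P'5 = 0xA1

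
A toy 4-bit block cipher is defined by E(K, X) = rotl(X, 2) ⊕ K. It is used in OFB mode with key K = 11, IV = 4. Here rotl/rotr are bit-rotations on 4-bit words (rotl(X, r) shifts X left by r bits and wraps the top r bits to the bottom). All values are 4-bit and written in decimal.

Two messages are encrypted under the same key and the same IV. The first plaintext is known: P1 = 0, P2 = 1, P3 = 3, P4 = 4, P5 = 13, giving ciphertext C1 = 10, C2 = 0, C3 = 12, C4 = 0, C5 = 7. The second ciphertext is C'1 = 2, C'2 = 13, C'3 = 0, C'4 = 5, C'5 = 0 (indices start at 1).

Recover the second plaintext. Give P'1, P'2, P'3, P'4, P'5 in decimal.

In OFB with a reused IV, both messages share the same keystream S_i, so C_i ⊕ C'_i = P_i ⊕ P'_i and thus P'_i = P_i ⊕ C_i ⊕ C'_i.
P'1: 0 ⊕ 10 ⊕ 2 = 8.
P'2: 1 ⊕ 0 ⊕ 13 = 12.
P'3: 3 ⊕ 12 ⊕ 0 = 15.
P'4: 4 ⊕ 0 ⊕ 5 = 1.
P'5: 13 ⊕ 7 ⊕ 0 = 10.

P'1 = 8, P'2 = 12, P'3 = 15, P'4 = 1, P'5 = 10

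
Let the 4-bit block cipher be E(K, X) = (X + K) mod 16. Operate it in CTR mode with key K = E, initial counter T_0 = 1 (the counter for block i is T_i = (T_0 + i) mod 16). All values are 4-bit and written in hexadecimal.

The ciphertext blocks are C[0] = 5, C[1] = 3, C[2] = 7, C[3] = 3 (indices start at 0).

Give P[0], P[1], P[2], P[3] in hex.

CTR decryption: S_i = E(K, T_i) where T_i is the counter for block i; P_i = C_i ⊕ S_i.
P[0]: T = 1, S = E(K, T) = F; 5 ⊕ F = A.
P[1]: T = 2, S = E(K, T) = 0; 3 ⊕ 0 = 3.
P[2]: T = 3, S = E(K, T) = 1; 7 ⊕ 1 = 6.
P[3]: T = 4, S = E(K, T) = 2; 3 ⊕ 2 = 1.

P[0] = A, P[1] = 3, P[2] = 6, P[3] = 1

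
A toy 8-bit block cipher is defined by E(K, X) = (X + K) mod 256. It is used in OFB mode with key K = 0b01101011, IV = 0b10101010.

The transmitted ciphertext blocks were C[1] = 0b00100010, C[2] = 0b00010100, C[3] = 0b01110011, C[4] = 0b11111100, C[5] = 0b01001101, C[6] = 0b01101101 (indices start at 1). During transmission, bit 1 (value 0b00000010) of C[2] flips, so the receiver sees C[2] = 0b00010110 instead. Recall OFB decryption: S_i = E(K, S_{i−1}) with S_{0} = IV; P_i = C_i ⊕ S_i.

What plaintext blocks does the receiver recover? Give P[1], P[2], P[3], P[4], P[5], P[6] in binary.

P[1] = 0b00110111, P[2] = 0b10010110, P[3] = 0b10011000, P[4] = 0b10101010, P[5] = 0b10001100, P[6] = 0b01000001

Only C[2] changed, to 0b00010110. In OFB, a change in C_i flips the same bit in P_i only; the keystream is unaffected. Decrypting the received ciphertext:
P[1]: S = E(K, 0b10101010) = 0b00010101; 0b00100010 ⊕ 0b00010101 = 0b00110111.
P[2]: S = E(K, 0b00010101) = 0b10000000; 0b00010110 ⊕ 0b10000000 = 0b10010110.
P[3]: S = E(K, 0b10000000) = 0b11101011; 0b01110011 ⊕ 0b11101011 = 0b10011000.
P[4]: S = E(K, 0b11101011) = 0b01010110; 0b11111100 ⊕ 0b01010110 = 0b10101010.
P[5]: S = E(K, 0b01010110) = 0b11000001; 0b01001101 ⊕ 0b11000001 = 0b10001100.
P[6]: S = E(K, 0b11000001) = 0b00101100; 0b01101101 ⊕ 0b00101100 = 0b01000001.
Blocks that differ from the original plaintext: P[2].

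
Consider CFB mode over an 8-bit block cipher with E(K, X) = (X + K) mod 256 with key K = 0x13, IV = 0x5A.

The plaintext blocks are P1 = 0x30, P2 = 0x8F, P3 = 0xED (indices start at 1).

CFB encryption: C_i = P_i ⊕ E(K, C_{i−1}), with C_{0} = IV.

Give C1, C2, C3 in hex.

C1: E(K, 0x5A) = 0x6D; 0x30 ⊕ 0x6D = 0x5D.
C2: E(K, 0x5D) = 0x70; 0x8F ⊕ 0x70 = 0xFF.
C3: E(K, 0xFF) = 0x12; 0xED ⊕ 0x12 = 0xFF.

C1 = 0x5D, C2 = 0xFF, C3 = 0xFF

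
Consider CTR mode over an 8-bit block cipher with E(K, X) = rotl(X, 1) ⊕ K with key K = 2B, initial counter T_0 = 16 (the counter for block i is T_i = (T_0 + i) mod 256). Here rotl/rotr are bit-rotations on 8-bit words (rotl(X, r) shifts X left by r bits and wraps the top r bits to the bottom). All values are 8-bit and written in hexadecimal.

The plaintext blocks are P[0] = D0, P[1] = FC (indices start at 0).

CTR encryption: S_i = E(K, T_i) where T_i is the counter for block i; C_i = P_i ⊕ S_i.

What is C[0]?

C[0] = D7

C[0]: T = 16, S = E(K, T) = 07; D0 ⊕ 07 = D7.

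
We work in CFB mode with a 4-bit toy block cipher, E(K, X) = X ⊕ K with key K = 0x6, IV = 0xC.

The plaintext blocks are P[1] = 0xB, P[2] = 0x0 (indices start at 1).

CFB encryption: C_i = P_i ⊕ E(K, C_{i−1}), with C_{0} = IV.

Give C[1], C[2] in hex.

C[1] = 0x1, C[2] = 0x7

C[1]: E(K, 0xC) = 0xA; 0xB ⊕ 0xA = 0x1.
C[2]: E(K, 0x1) = 0x7; 0x0 ⊕ 0x7 = 0x7.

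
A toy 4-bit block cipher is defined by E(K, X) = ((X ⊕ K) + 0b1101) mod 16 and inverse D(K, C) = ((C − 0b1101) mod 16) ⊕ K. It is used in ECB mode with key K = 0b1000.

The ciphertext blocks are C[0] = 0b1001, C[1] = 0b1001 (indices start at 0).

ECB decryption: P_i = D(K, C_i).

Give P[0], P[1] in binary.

P[0]: D(K, 0b1001) = 0b0100.
P[1]: D(K, 0b1001) = 0b0100.

P[0] = 0b0100, P[1] = 0b0100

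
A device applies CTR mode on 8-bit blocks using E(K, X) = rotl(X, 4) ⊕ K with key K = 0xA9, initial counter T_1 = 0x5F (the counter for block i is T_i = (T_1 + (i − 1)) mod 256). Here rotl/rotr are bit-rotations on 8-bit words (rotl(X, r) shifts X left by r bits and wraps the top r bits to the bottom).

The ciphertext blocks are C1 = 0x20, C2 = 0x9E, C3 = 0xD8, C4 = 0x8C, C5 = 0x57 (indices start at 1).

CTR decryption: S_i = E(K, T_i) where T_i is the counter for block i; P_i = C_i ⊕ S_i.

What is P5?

P5 = 0xC8

P5: T = 0x63, S = E(K, T) = 0x9F; 0x57 ⊕ 0x9F = 0xC8.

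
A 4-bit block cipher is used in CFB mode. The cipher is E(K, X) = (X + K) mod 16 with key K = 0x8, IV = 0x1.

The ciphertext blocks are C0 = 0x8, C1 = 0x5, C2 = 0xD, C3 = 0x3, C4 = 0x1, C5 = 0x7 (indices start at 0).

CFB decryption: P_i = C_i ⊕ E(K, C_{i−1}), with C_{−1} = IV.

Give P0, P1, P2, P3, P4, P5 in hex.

P0: E(K, 0x1) = 0x9; 0x8 ⊕ 0x9 = 0x1.
P1: E(K, 0x8) = 0x0; 0x5 ⊕ 0x0 = 0x5.
P2: E(K, 0x5) = 0xD; 0xD ⊕ 0xD = 0x0.
P3: E(K, 0xD) = 0x5; 0x3 ⊕ 0x5 = 0x6.
P4: E(K, 0x3) = 0xB; 0x1 ⊕ 0xB = 0xA.
P5: E(K, 0x1) = 0x9; 0x7 ⊕ 0x9 = 0xE.

P0 = 0x1, P1 = 0x5, P2 = 0x0, P3 = 0x6, P4 = 0xA, P5 = 0xE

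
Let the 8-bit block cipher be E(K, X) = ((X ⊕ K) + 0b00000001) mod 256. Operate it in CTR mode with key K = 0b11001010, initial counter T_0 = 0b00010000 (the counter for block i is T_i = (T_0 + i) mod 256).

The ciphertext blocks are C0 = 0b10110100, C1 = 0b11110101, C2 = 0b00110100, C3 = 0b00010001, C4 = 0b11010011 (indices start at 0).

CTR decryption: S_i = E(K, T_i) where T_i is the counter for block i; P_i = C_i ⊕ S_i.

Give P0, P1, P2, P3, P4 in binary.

P0: T = 0b00010000, S = E(K, T) = 0b11011011; 0b10110100 ⊕ 0b11011011 = 0b01101111.
P1: T = 0b00010001, S = E(K, T) = 0b11011100; 0b11110101 ⊕ 0b11011100 = 0b00101001.
P2: T = 0b00010010, S = E(K, T) = 0b11011001; 0b00110100 ⊕ 0b11011001 = 0b11101101.
P3: T = 0b00010011, S = E(K, T) = 0b11011010; 0b00010001 ⊕ 0b11011010 = 0b11001011.
P4: T = 0b00010100, S = E(K, T) = 0b11011111; 0b11010011 ⊕ 0b11011111 = 0b00001100.

P0 = 0b01101111, P1 = 0b00101001, P2 = 0b11101101, P3 = 0b11001011, P4 = 0b00001100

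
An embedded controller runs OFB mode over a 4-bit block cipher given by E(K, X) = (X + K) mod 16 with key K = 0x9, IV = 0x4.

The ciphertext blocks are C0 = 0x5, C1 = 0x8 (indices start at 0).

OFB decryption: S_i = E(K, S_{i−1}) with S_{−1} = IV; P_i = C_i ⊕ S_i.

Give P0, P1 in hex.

P0 = 0x8, P1 = 0xE

P0: S = E(K, 0x4) = 0xD; 0x5 ⊕ 0xD = 0x8.
P1: S = E(K, 0xD) = 0x6; 0x8 ⊕ 0x6 = 0xE.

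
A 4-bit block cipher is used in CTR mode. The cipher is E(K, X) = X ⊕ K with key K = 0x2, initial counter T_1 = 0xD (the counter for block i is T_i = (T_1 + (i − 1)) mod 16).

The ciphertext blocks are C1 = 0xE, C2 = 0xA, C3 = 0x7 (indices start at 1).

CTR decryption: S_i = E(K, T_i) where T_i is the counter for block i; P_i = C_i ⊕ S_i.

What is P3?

P3: T = 0xF, S = E(K, T) = 0xD; 0x7 ⊕ 0xD = 0xA.

P3 = 0xA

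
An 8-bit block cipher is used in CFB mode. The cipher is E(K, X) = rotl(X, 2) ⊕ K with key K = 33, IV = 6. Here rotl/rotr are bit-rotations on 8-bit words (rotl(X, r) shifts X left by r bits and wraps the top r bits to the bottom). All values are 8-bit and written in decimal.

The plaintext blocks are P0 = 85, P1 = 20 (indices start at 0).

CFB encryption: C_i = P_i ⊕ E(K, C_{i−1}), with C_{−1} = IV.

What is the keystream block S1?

C0: E(K, 6) = 57; 85 ⊕ 57 = 108.
C1: E(K, 108) = 144; 20 ⊕ 144 = 132.
So S1 = 144.

144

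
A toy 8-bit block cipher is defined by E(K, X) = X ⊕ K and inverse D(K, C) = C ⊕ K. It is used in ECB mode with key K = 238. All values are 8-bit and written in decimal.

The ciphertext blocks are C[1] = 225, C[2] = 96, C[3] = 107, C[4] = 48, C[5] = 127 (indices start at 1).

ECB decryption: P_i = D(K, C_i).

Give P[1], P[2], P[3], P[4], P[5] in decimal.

P[1] = 15, P[2] = 142, P[3] = 133, P[4] = 222, P[5] = 145

P[1]: D(K, 225) = 15.
P[2]: D(K, 96) = 142.
P[3]: D(K, 107) = 133.
P[4]: D(K, 48) = 222.
P[5]: D(K, 127) = 145.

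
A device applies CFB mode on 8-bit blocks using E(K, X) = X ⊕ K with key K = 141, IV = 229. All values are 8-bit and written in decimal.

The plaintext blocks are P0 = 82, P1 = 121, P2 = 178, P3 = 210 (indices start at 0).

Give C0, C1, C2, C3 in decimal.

CFB encryption: C_i = P_i ⊕ E(K, C_{i−1}), with C_{−1} = IV.
C0: E(K, 229) = 104; 82 ⊕ 104 = 58.
C1: E(K, 58) = 183; 121 ⊕ 183 = 206.
C2: E(K, 206) = 67; 178 ⊕ 67 = 241.
C3: E(K, 241) = 124; 210 ⊕ 124 = 174.

C0 = 58, C1 = 206, C2 = 241, C3 = 174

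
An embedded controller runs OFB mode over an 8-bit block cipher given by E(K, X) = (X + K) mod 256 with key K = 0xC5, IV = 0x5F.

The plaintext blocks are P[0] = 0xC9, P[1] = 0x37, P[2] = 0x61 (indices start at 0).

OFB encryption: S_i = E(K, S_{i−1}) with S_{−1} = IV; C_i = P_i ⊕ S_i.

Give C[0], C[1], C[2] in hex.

C[0]: S = E(K, 0x5F) = 0x24; 0xC9 ⊕ 0x24 = 0xED.
C[1]: S = E(K, 0x24) = 0xE9; 0x37 ⊕ 0xE9 = 0xDE.
C[2]: S = E(K, 0xE9) = 0xAE; 0x61 ⊕ 0xAE = 0xCF.

C[0] = 0xED, C[1] = 0xDE, C[2] = 0xCF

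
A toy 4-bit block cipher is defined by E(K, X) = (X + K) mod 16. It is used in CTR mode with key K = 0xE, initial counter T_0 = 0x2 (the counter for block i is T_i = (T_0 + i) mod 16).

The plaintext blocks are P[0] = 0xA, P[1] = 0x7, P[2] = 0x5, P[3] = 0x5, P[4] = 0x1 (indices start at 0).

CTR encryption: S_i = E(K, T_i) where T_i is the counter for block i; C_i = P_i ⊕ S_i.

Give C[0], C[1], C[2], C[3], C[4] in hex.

C[0]: T = 0x2, S = E(K, T) = 0x0; 0xA ⊕ 0x0 = 0xA.
C[1]: T = 0x3, S = E(K, T) = 0x1; 0x7 ⊕ 0x1 = 0x6.
C[2]: T = 0x4, S = E(K, T) = 0x2; 0x5 ⊕ 0x2 = 0x7.
C[3]: T = 0x5, S = E(K, T) = 0x3; 0x5 ⊕ 0x3 = 0x6.
C[4]: T = 0x6, S = E(K, T) = 0x4; 0x1 ⊕ 0x4 = 0x5.

C[0] = 0xA, C[1] = 0x6, C[2] = 0x7, C[3] = 0x6, C[4] = 0x5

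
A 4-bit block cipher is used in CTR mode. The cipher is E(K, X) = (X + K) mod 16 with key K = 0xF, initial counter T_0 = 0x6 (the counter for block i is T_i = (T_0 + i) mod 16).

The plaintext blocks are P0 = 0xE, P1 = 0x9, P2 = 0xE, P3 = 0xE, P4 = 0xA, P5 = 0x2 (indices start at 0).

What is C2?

C2 = 0x9

CTR encryption: S_i = E(K, T_i) where T_i is the counter for block i; C_i = P_i ⊕ S_i.
C0: T = 0x6, S = E(K, T) = 0x5; 0xE ⊕ 0x5 = 0xB.
C1: T = 0x7, S = E(K, T) = 0x6; 0x9 ⊕ 0x6 = 0xF.
C2: T = 0x8, S = E(K, T) = 0x7; 0xE ⊕ 0x7 = 0x9.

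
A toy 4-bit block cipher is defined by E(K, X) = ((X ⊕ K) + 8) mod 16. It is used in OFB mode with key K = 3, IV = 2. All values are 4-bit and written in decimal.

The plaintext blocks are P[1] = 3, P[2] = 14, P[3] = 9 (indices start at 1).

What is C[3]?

OFB encryption: S_i = E(K, S_{i−1}) with S_{0} = IV; C_i = P_i ⊕ S_i.
C[1]: S = E(K, 2) = 9; 3 ⊕ 9 = 10.
C[2]: S = E(K, 9) = 2; 14 ⊕ 2 = 12.
C[3]: S = E(K, 2) = 9; 9 ⊕ 9 = 0.

C[3] = 0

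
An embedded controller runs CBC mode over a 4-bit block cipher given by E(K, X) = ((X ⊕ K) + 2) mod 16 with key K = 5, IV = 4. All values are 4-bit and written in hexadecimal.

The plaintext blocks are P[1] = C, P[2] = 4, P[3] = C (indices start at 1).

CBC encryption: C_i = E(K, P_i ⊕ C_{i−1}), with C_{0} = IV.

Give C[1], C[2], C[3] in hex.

C[1]: P[1] ⊕ 4 = 8; E(K, 8) = F.
C[2]: P[2] ⊕ F = B; E(K, B) = 0.
C[3]: P[3] ⊕ 0 = C; E(K, C) = B.

C[1] = F, C[2] = 0, C[3] = B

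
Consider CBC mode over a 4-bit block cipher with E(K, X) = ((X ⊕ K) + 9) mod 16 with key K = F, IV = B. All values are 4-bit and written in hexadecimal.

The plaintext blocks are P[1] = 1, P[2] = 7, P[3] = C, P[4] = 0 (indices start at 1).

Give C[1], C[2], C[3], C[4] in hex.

CBC encryption: C_i = E(K, P_i ⊕ C_{i−1}), with C_{0} = IV.
C[1]: P[1] ⊕ B = A; E(K, A) = E.
C[2]: P[2] ⊕ E = 9; E(K, 9) = F.
C[3]: P[3] ⊕ F = 3; E(K, 3) = 5.
C[4]: P[4] ⊕ 5 = 5; E(K, 5) = 3.

C[1] = E, C[2] = F, C[3] = 5, C[4] = 3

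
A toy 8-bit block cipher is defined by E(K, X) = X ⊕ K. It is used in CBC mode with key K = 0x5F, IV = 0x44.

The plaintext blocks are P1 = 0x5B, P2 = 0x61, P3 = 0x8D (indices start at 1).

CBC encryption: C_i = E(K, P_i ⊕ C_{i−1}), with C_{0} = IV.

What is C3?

C3 = 0xAC

C1: P1 ⊕ 0x44 = 0x1F; E(K, 0x1F) = 0x40.
C2: P2 ⊕ 0x40 = 0x21; E(K, 0x21) = 0x7E.
C3: P3 ⊕ 0x7E = 0xF3; E(K, 0xF3) = 0xAC.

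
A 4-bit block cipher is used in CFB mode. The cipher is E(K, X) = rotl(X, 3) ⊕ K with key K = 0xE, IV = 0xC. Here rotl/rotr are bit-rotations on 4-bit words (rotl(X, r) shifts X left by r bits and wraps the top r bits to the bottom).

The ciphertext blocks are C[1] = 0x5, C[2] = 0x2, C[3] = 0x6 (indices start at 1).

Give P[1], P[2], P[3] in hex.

CFB decryption: P_i = C_i ⊕ E(K, C_{i−1}), with C_{0} = IV.
P[1]: E(K, 0xC) = 0x8; 0x5 ⊕ 0x8 = 0xD.
P[2]: E(K, 0x5) = 0x4; 0x2 ⊕ 0x4 = 0x6.
P[3]: E(K, 0x2) = 0xF; 0x6 ⊕ 0xF = 0x9.

P[1] = 0xD, P[2] = 0x6, P[3] = 0x9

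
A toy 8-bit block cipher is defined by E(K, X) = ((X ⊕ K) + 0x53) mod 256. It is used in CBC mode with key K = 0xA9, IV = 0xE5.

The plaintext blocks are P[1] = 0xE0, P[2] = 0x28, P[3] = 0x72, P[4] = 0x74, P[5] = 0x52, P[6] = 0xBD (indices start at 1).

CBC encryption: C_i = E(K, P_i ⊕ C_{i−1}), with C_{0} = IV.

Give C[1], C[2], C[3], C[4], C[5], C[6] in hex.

C[1] = 0xFF, C[2] = 0xD1, C[3] = 0x5D, C[4] = 0xD3, C[5] = 0x7B, C[6] = 0xC2

C[1]: P[1] ⊕ 0xE5 = 0x05; E(K, 0x05) = 0xFF.
C[2]: P[2] ⊕ 0xFF = 0xD7; E(K, 0xD7) = 0xD1.
C[3]: P[3] ⊕ 0xD1 = 0xA3; E(K, 0xA3) = 0x5D.
C[4]: P[4] ⊕ 0x5D = 0x29; E(K, 0x29) = 0xD3.
C[5]: P[5] ⊕ 0xD3 = 0x81; E(K, 0x81) = 0x7B.
C[6]: P[6] ⊕ 0x7B = 0xC6; E(K, 0xC6) = 0xC2.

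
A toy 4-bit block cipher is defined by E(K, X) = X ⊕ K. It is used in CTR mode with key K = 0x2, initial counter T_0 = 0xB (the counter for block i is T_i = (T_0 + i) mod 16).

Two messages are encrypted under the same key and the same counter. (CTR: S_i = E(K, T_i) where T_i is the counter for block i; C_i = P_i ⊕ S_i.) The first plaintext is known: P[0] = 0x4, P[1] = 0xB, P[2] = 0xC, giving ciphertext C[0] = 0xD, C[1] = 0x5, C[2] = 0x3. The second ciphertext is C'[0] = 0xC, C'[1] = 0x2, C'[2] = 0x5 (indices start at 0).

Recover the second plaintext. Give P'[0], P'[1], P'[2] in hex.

In CTR with a reused counter, both messages share the same keystream S_i, so C_i ⊕ C'_i = P_i ⊕ P'_i and thus P'_i = P_i ⊕ C_i ⊕ C'_i.
P'[0]: 0x4 ⊕ 0xD ⊕ 0xC = 0x5.
P'[1]: 0xB ⊕ 0x5 ⊕ 0x2 = 0xC.
P'[2]: 0xC ⊕ 0x3 ⊕ 0x5 = 0xA.

P'[0] = 0x5, P'[1] = 0xC, P'[2] = 0xA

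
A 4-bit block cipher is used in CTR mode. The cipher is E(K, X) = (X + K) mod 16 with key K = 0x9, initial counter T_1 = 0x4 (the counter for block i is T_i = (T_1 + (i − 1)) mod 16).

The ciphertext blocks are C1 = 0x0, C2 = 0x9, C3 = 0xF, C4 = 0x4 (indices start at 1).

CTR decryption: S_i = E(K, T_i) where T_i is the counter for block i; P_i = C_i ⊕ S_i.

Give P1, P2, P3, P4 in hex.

P1 = 0xD, P2 = 0x7, P3 = 0x0, P4 = 0x4

P1: T = 0x4, S = E(K, T) = 0xD; 0x0 ⊕ 0xD = 0xD.
P2: T = 0x5, S = E(K, T) = 0xE; 0x9 ⊕ 0xE = 0x7.
P3: T = 0x6, S = E(K, T) = 0xF; 0xF ⊕ 0xF = 0x0.
P4: T = 0x7, S = E(K, T) = 0x0; 0x4 ⊕ 0x0 = 0x4.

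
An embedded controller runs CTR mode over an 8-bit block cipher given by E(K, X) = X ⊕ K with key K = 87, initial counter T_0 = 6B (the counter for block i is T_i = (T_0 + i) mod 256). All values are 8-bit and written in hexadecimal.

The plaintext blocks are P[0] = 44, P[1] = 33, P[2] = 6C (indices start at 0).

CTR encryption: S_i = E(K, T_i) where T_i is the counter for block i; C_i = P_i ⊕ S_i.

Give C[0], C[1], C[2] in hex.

C[0]: T = 6B, S = E(K, T) = EC; 44 ⊕ EC = A8.
C[1]: T = 6C, S = E(K, T) = EB; 33 ⊕ EB = D8.
C[2]: T = 6D, S = E(K, T) = EA; 6C ⊕ EA = 86.

C[0] = A8, C[1] = D8, C[2] = 86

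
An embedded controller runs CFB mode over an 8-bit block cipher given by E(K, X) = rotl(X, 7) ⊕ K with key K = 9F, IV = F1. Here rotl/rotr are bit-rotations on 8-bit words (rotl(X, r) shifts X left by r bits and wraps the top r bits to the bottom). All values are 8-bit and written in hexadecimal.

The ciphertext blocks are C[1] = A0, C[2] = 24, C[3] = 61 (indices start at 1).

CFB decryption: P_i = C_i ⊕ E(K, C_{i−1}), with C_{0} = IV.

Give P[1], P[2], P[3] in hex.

P[1] = C7, P[2] = EB, P[3] = EC

P[1]: E(K, F1) = 67; A0 ⊕ 67 = C7.
P[2]: E(K, A0) = CF; 24 ⊕ CF = EB.
P[3]: E(K, 24) = 8D; 61 ⊕ 8D = EC.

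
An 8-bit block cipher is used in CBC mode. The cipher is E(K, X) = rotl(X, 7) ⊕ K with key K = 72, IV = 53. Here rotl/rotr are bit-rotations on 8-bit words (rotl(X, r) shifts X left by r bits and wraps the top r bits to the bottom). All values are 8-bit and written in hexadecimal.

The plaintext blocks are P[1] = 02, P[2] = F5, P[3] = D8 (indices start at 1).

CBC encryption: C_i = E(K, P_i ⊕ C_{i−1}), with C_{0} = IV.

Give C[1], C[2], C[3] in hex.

C[1] = DA, C[2] = E5, C[3] = EC

C[1]: P[1] ⊕ 53 = 51; E(K, 51) = DA.
C[2]: P[2] ⊕ DA = 2F; E(K, 2F) = E5.
C[3]: P[3] ⊕ E5 = 3D; E(K, 3D) = EC.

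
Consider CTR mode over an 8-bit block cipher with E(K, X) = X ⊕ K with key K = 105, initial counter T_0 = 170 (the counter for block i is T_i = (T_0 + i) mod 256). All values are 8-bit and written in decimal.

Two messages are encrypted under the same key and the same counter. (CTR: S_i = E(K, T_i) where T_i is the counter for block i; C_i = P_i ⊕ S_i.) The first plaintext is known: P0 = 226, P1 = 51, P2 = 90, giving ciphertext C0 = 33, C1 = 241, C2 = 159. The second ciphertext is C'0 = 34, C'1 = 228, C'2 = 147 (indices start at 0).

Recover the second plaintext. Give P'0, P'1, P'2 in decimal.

In CTR with a reused counter, both messages share the same keystream S_i, so C_i ⊕ C'_i = P_i ⊕ P'_i and thus P'_i = P_i ⊕ C_i ⊕ C'_i.
P'0: 226 ⊕ 33 ⊕ 34 = 225.
P'1: 51 ⊕ 241 ⊕ 228 = 38.
P'2: 90 ⊕ 159 ⊕ 147 = 86.

P'0 = 225, P'1 = 38, P'2 = 86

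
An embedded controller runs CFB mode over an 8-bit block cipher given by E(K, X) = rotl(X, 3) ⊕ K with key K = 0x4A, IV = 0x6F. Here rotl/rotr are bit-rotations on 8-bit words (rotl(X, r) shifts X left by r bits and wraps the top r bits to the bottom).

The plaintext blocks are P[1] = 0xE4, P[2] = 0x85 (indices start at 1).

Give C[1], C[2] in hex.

CFB encryption: C_i = P_i ⊕ E(K, C_{i−1}), with C_{0} = IV.
C[1]: E(K, 0x6F) = 0x31; 0xE4 ⊕ 0x31 = 0xD5.
C[2]: E(K, 0xD5) = 0xE4; 0x85 ⊕ 0xE4 = 0x61.

C[1] = 0xD5, C[2] = 0x61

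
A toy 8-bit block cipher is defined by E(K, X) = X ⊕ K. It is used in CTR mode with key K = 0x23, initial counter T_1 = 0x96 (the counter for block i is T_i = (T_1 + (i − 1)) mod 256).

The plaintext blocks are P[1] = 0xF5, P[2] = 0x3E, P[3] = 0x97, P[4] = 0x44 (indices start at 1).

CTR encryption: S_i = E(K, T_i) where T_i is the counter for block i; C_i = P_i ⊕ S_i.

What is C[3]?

C[3] = 0x2C

C[1]: T = 0x96, S = E(K, T) = 0xB5; 0xF5 ⊕ 0xB5 = 0x40.
C[2]: T = 0x97, S = E(K, T) = 0xB4; 0x3E ⊕ 0xB4 = 0x8A.
C[3]: T = 0x98, S = E(K, T) = 0xBB; 0x97 ⊕ 0xBB = 0x2C.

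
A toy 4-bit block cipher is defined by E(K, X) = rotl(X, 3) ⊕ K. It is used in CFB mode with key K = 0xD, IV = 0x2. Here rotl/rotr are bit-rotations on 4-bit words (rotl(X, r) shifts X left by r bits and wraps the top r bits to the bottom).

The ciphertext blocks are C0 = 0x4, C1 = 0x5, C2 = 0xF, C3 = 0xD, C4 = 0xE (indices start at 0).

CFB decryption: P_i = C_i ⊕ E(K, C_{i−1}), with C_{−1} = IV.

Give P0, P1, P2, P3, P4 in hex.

P0 = 0x8, P1 = 0xA, P2 = 0x8, P3 = 0xF, P4 = 0xD

P0: E(K, 0x2) = 0xC; 0x4 ⊕ 0xC = 0x8.
P1: E(K, 0x4) = 0xF; 0x5 ⊕ 0xF = 0xA.
P2: E(K, 0x5) = 0x7; 0xF ⊕ 0x7 = 0x8.
P3: E(K, 0xF) = 0x2; 0xD ⊕ 0x2 = 0xF.
P4: E(K, 0xD) = 0x3; 0xE ⊕ 0x3 = 0xD.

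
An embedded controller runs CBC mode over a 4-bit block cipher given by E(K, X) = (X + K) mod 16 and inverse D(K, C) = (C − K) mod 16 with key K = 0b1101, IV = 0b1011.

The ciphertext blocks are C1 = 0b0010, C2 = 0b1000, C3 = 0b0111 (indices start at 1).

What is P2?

CBC decryption: P_i = D(K, C_i) ⊕ C_{i−1}, with C_{0} = IV.
P2: D(K, 0b1000) = 0b1011; 0b1011 ⊕ 0b0010 = 0b1001.

P2 = 0b1001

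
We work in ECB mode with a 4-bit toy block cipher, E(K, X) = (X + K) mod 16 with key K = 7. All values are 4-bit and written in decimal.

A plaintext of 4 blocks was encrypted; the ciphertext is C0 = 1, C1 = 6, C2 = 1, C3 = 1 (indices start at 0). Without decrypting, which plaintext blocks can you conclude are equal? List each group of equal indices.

P0 = P2 = P3

ECB encrypts each block independently with the same key, so equal ciphertext blocks imply equal plaintext blocks.
C0 = C2 = C3 = 1, so P0 = P2 = P3.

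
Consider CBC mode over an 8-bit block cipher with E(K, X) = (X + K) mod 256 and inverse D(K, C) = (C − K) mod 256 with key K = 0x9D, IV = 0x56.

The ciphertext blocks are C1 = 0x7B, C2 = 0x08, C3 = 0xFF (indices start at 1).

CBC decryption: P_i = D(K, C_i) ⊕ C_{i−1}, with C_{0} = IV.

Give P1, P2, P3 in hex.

P1 = 0x88, P2 = 0x10, P3 = 0x6A

P1: D(K, 0x7B) = 0xDE; 0xDE ⊕ 0x56 = 0x88.
P2: D(K, 0x08) = 0x6B; 0x6B ⊕ 0x7B = 0x10.
P3: D(K, 0xFF) = 0x62; 0x62 ⊕ 0x08 = 0x6A.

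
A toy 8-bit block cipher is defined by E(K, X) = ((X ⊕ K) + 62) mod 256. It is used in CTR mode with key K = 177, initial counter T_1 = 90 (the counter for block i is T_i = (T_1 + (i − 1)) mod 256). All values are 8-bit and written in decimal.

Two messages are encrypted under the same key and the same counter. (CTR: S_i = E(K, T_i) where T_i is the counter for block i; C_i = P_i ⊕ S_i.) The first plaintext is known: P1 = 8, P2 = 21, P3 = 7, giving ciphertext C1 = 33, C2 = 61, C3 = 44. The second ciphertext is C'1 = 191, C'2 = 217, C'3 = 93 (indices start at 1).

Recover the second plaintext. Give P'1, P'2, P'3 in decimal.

In CTR with a reused counter, both messages share the same keystream S_i, so C_i ⊕ C'_i = P_i ⊕ P'_i and thus P'_i = P_i ⊕ C_i ⊕ C'_i.
P'1: 8 ⊕ 33 ⊕ 191 = 150.
P'2: 21 ⊕ 61 ⊕ 217 = 241.
P'3: 7 ⊕ 44 ⊕ 93 = 118.

P'1 = 150, P'2 = 241, P'3 = 118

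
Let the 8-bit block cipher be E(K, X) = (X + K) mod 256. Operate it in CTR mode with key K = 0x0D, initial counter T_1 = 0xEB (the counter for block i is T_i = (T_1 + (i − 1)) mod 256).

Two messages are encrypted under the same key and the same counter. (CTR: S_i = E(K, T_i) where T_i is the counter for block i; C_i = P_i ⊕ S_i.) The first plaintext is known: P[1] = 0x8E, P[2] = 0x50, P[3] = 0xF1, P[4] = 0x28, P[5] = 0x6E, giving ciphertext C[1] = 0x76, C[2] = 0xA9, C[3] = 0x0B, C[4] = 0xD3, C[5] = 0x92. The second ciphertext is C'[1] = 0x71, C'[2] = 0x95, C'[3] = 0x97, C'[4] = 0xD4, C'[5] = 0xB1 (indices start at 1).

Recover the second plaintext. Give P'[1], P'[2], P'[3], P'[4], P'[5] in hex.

In CTR with a reused counter, both messages share the same keystream S_i, so C_i ⊕ C'_i = P_i ⊕ P'_i and thus P'_i = P_i ⊕ C_i ⊕ C'_i.
P'[1]: 0x8E ⊕ 0x76 ⊕ 0x71 = 0x89.
P'[2]: 0x50 ⊕ 0xA9 ⊕ 0x95 = 0x6C.
P'[3]: 0xF1 ⊕ 0x0B ⊕ 0x97 = 0x6D.
P'[4]: 0x28 ⊕ 0xD3 ⊕ 0xD4 = 0x2F.
P'[5]: 0x6E ⊕ 0x92 ⊕ 0xB1 = 0x4D.

P'[1] = 0x89, P'[2] = 0x6C, P'[3] = 0x6D, P'[4] = 0x2F, P'[5] = 0x4D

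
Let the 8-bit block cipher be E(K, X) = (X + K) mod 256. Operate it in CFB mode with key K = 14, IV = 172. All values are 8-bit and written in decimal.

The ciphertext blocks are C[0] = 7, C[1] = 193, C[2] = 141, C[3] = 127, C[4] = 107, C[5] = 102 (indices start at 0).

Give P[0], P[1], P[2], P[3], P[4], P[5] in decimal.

CFB decryption: P_i = C_i ⊕ E(K, C_{i−1}), with C_{−1} = IV.
P[0]: E(K, 172) = 186; 7 ⊕ 186 = 189.
P[1]: E(K, 7) = 21; 193 ⊕ 21 = 212.
P[2]: E(K, 193) = 207; 141 ⊕ 207 = 66.
P[3]: E(K, 141) = 155; 127 ⊕ 155 = 228.
P[4]: E(K, 127) = 141; 107 ⊕ 141 = 230.
P[5]: E(K, 107) = 121; 102 ⊕ 121 = 31.

P[0] = 189, P[1] = 212, P[2] = 66, P[3] = 228, P[4] = 230, P[5] = 31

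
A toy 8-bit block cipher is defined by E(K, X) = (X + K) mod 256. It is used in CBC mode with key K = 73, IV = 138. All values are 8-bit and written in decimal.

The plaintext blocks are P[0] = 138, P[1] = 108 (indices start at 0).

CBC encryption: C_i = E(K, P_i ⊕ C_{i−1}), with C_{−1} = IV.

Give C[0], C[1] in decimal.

C[0] = 73, C[1] = 110

C[0]: P[0] ⊕ 138 = 0; E(K, 0) = 73.
C[1]: P[1] ⊕ 73 = 37; E(K, 37) = 110.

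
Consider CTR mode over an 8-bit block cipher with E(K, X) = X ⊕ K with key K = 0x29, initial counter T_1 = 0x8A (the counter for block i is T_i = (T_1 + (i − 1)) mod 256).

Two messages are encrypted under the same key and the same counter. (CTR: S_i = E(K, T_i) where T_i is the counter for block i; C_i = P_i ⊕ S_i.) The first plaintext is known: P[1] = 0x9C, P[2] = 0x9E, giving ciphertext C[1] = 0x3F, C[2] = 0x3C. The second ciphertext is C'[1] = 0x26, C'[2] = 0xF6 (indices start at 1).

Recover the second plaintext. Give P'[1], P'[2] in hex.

In CTR with a reused counter, both messages share the same keystream S_i, so C_i ⊕ C'_i = P_i ⊕ P'_i and thus P'_i = P_i ⊕ C_i ⊕ C'_i.
P'[1]: 0x9C ⊕ 0x3F ⊕ 0x26 = 0x85.
P'[2]: 0x9E ⊕ 0x3C ⊕ 0xF6 = 0x54.

P'[1] = 0x85, P'[2] = 0x54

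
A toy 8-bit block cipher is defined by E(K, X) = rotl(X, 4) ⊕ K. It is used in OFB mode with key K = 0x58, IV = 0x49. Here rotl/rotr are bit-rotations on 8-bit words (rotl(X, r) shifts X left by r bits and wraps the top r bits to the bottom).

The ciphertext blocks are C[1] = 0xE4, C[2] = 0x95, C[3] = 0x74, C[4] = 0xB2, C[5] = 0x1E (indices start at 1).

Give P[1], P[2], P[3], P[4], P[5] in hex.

P[1] = 0x28, P[2] = 0x01, P[3] = 0x65, P[4] = 0xFB, P[5] = 0xD2

OFB decryption: S_i = E(K, S_{i−1}) with S_{0} = IV; P_i = C_i ⊕ S_i.
P[1]: S = E(K, 0x49) = 0xCC; 0xE4 ⊕ 0xCC = 0x28.
P[2]: S = E(K, 0xCC) = 0x94; 0x95 ⊕ 0x94 = 0x01.
P[3]: S = E(K, 0x94) = 0x11; 0x74 ⊕ 0x11 = 0x65.
P[4]: S = E(K, 0x11) = 0x49; 0xB2 ⊕ 0x49 = 0xFB.
P[5]: S = E(K, 0x49) = 0xCC; 0x1E ⊕ 0xCC = 0xD2.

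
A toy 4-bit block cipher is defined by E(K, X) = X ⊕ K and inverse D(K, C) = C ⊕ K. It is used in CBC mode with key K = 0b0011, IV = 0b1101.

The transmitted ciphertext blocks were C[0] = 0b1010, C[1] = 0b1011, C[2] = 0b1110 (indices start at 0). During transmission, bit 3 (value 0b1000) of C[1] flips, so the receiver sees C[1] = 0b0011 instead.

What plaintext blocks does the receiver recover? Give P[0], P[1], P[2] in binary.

CBC decryption: P_i = D(K, C_i) ⊕ C_{i−1}, with C_{−1} = IV.
Only C[1] changed, to 0b0011. In CBC, a change in C_i garbles P_i and flips the same bit in P_{i+1}. Decrypting the received ciphertext:
P[0]: D(K, 0b1010) = 0b1001; 0b1001 ⊕ 0b1101 = 0b0100.
P[1]: D(K, 0b0011) = 0b0000; 0b0000 ⊕ 0b1010 = 0b1010.
P[2]: D(K, 0b1110) = 0b1101; 0b1101 ⊕ 0b0011 = 0b1110.
Blocks that differ from the original plaintext: P[1], P[2].

P[0] = 0b0100, P[1] = 0b1010, P[2] = 0b1110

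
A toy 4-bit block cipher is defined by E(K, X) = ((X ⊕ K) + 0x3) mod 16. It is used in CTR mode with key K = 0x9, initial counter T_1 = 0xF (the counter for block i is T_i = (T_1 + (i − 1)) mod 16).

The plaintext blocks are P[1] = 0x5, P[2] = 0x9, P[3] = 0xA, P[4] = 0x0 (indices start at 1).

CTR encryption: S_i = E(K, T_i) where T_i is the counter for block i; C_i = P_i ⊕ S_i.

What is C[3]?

C[1]: T = 0xF, S = E(K, T) = 0x9; 0x5 ⊕ 0x9 = 0xC.
C[2]: T = 0x0, S = E(K, T) = 0xC; 0x9 ⊕ 0xC = 0x5.
C[3]: T = 0x1, S = E(K, T) = 0xB; 0xA ⊕ 0xB = 0x1.

C[3] = 0x1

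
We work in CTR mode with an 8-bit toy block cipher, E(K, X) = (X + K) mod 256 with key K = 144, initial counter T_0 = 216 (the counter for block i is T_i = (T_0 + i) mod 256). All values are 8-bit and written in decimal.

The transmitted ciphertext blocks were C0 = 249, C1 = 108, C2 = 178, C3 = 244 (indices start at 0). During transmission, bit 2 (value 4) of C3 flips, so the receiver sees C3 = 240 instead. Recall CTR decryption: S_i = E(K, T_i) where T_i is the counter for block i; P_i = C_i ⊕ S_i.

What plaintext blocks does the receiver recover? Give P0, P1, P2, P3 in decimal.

P0 = 145, P1 = 5, P2 = 216, P3 = 155

Only C3 changed, to 240. In CTR, a change in C_i flips the same bit in P_i only; the keystream is unaffected. Decrypting the received ciphertext:
P0: T = 216, S = E(K, T) = 104; 249 ⊕ 104 = 145.
P1: T = 217, S = E(K, T) = 105; 108 ⊕ 105 = 5.
P2: T = 218, S = E(K, T) = 106; 178 ⊕ 106 = 216.
P3: T = 219, S = E(K, T) = 107; 240 ⊕ 107 = 155.
Blocks that differ from the original plaintext: P3.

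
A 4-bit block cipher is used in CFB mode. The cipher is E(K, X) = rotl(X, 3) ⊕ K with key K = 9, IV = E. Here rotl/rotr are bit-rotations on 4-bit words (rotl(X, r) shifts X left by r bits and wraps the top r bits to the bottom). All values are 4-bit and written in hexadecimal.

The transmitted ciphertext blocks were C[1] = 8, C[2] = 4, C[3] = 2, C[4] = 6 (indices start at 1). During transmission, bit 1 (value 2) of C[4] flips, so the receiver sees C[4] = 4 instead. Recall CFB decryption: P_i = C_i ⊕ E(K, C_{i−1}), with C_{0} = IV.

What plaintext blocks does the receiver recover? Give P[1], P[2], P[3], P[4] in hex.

P[1] = 6, P[2] = 9, P[3] = 9, P[4] = C

Only C[4] changed, to 4. In CFB, a change in C_i flips the same bit in P_i and garbles P_{i+1}. Decrypting the received ciphertext:
P[1]: E(K, E) = E; 8 ⊕ E = 6.
P[2]: E(K, 8) = D; 4 ⊕ D = 9.
P[3]: E(K, 4) = B; 2 ⊕ B = 9.
P[4]: E(K, 2) = 8; 4 ⊕ 8 = C.
Blocks that differ from the original plaintext: P[4].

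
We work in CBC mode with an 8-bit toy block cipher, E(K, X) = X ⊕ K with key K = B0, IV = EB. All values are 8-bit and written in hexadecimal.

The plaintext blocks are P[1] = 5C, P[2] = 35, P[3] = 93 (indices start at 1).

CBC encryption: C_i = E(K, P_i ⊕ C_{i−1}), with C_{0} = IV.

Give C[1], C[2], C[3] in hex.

C[1] = 07, C[2] = 82, C[3] = A1

C[1]: P[1] ⊕ EB = B7; E(K, B7) = 07.
C[2]: P[2] ⊕ 07 = 32; E(K, 32) = 82.
C[3]: P[3] ⊕ 82 = 11; E(K, 11) = A1.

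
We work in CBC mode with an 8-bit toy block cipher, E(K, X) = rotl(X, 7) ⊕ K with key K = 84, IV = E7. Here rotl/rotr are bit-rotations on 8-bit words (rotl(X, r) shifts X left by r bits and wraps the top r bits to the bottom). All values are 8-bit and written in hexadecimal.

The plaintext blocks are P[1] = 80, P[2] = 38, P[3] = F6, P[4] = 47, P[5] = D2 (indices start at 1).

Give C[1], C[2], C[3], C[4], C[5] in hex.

C[1] = 37, C[2] = 03, C[3] = 7E, C[4] = 18, C[5] = E1

CBC encryption: C_i = E(K, P_i ⊕ C_{i−1}), with C_{0} = IV.
C[1]: P[1] ⊕ E7 = 67; E(K, 67) = 37.
C[2]: P[2] ⊕ 37 = 0F; E(K, 0F) = 03.
C[3]: P[3] ⊕ 03 = F5; E(K, F5) = 7E.
C[4]: P[4] ⊕ 7E = 39; E(K, 39) = 18.
C[5]: P[5] ⊕ 18 = CA; E(K, CA) = E1.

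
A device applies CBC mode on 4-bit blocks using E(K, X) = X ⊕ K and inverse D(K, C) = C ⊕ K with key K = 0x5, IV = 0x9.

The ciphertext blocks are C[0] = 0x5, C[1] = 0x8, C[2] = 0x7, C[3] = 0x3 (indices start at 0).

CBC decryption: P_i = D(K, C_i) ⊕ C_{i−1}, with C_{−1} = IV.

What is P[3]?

P[3] = 0x1

P[3]: D(K, 0x3) = 0x6; 0x6 ⊕ 0x7 = 0x1.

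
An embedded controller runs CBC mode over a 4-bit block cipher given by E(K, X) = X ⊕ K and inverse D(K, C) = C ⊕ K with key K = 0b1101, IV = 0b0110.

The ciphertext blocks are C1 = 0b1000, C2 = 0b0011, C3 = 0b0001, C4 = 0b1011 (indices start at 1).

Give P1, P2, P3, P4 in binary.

CBC decryption: P_i = D(K, C_i) ⊕ C_{i−1}, with C_{0} = IV.
P1: D(K, 0b1000) = 0b0101; 0b0101 ⊕ 0b0110 = 0b0011.
P2: D(K, 0b0011) = 0b1110; 0b1110 ⊕ 0b1000 = 0b0110.
P3: D(K, 0b0001) = 0b1100; 0b1100 ⊕ 0b0011 = 0b1111.
P4: D(K, 0b1011) = 0b0110; 0b0110 ⊕ 0b0001 = 0b0111.

P1 = 0b0011, P2 = 0b0110, P3 = 0b1111, P4 = 0b0111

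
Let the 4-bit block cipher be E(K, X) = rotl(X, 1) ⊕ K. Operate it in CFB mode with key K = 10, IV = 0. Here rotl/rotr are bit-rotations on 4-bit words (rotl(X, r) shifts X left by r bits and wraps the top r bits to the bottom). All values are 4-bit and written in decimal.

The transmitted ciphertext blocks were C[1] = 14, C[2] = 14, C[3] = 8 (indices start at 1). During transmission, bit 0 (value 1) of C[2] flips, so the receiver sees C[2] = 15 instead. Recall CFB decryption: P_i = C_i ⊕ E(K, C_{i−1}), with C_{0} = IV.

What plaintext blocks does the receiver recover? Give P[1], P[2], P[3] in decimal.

Only C[2] changed, to 15. In CFB, a change in C_i flips the same bit in P_i and garbles P_{i+1}. Decrypting the received ciphertext:
P[1]: E(K, 0) = 10; 14 ⊕ 10 = 4.
P[2]: E(K, 14) = 7; 15 ⊕ 7 = 8.
P[3]: E(K, 15) = 5; 8 ⊕ 5 = 13.
Blocks that differ from the original plaintext: P[2], P[3].

P[1] = 4, P[2] = 8, P[3] = 13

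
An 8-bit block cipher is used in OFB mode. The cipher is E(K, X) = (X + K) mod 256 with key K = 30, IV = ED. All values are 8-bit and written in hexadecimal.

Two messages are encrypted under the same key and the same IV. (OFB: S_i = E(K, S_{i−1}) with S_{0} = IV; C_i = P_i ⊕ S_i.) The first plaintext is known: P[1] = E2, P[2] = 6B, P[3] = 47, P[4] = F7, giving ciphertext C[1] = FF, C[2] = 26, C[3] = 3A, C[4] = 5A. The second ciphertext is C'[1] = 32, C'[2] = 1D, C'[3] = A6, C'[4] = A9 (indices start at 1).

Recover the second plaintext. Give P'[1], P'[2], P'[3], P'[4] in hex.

In OFB with a reused IV, both messages share the same keystream S_i, so C_i ⊕ C'_i = P_i ⊕ P'_i and thus P'_i = P_i ⊕ C_i ⊕ C'_i.
P'[1]: E2 ⊕ FF ⊕ 32 = 2F.
P'[2]: 6B ⊕ 26 ⊕ 1D = 50.
P'[3]: 47 ⊕ 3A ⊕ A6 = DB.
P'[4]: F7 ⊕ 5A ⊕ A9 = 04.

P'[1] = 2F, P'[2] = 50, P'[3] = DB, P'[4] = 04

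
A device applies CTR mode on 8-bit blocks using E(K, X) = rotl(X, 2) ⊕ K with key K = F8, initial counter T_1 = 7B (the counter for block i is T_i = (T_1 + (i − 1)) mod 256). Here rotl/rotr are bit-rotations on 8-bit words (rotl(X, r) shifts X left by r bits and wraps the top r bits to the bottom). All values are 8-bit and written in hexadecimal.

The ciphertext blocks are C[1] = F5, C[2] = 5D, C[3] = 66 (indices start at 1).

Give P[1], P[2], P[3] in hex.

CTR decryption: S_i = E(K, T_i) where T_i is the counter for block i; P_i = C_i ⊕ S_i.
P[1]: T = 7B, S = E(K, T) = 15; F5 ⊕ 15 = E0.
P[2]: T = 7C, S = E(K, T) = 09; 5D ⊕ 09 = 54.
P[3]: T = 7D, S = E(K, T) = 0D; 66 ⊕ 0D = 6B.

P[1] = E0, P[2] = 54, P[3] = 6B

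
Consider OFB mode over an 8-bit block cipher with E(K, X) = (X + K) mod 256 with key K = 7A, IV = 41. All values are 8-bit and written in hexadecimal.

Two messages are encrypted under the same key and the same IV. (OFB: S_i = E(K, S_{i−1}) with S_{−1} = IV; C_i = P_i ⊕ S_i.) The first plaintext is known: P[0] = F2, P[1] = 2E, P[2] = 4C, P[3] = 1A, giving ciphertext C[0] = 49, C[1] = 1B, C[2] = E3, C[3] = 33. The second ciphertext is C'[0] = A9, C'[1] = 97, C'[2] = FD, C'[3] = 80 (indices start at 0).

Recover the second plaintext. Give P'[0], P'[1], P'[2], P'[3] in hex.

P'[0] = 12, P'[1] = A2, P'[2] = 52, P'[3] = A9

In OFB with a reused IV, both messages share the same keystream S_i, so C_i ⊕ C'_i = P_i ⊕ P'_i and thus P'_i = P_i ⊕ C_i ⊕ C'_i.
P'[0]: F2 ⊕ 49 ⊕ A9 = 12.
P'[1]: 2E ⊕ 1B ⊕ 97 = A2.
P'[2]: 4C ⊕ E3 ⊕ FD = 52.
P'[3]: 1A ⊕ 33 ⊕ 80 = A9.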